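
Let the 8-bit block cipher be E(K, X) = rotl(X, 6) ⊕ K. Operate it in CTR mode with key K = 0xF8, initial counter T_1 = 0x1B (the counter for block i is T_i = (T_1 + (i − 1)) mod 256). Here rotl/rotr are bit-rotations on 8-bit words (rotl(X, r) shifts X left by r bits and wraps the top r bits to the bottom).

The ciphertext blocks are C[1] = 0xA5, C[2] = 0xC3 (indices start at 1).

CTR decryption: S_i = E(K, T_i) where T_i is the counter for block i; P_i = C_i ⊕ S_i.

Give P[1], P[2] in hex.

P[1] = 0x9B, P[2] = 0x3C

P[1]: T = 0x1B, S = E(K, T) = 0x3E; 0xA5 ⊕ 0x3E = 0x9B.
P[2]: T = 0x1C, S = E(K, T) = 0xFF; 0xC3 ⊕ 0xFF = 0x3C.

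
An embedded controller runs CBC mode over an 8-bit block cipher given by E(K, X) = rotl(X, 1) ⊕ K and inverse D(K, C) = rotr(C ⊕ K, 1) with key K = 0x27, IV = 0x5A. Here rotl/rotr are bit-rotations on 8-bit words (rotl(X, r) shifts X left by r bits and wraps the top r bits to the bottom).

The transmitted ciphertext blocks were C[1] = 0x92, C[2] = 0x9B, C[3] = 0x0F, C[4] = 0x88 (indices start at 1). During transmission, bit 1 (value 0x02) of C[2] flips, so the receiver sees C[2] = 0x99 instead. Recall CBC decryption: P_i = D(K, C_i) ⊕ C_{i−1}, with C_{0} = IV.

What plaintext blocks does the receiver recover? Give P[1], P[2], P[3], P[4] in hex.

Only C[2] changed, to 0x99. In CBC, a change in C_i garbles P_i and flips the same bit in P_{i+1}. Decrypting the received ciphertext:
P[1]: D(K, 0x92) = 0xDA; 0xDA ⊕ 0x5A = 0x80.
P[2]: D(K, 0x99) = 0x5F; 0x5F ⊕ 0x92 = 0xCD.
P[3]: D(K, 0x0F) = 0x14; 0x14 ⊕ 0x99 = 0x8D.
P[4]: D(K, 0x88) = 0xD7; 0xD7 ⊕ 0x0F = 0xD8.
Blocks that differ from the original plaintext: P[2], P[3].

P[1] = 0x80, P[2] = 0xCD, P[3] = 0x8D, P[4] = 0xD8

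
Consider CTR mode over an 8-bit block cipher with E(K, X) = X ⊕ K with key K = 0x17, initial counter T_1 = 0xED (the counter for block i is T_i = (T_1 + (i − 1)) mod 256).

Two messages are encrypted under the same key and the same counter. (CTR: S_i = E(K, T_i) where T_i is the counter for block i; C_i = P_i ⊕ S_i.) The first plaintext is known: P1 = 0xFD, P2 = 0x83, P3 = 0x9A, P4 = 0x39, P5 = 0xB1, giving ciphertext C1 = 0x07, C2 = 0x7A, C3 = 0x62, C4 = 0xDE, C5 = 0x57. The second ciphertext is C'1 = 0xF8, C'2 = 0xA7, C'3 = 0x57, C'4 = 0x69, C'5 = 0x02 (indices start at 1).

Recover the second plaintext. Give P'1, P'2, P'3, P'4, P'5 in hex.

P'1 = 0x02, P'2 = 0x5E, P'3 = 0xAF, P'4 = 0x8E, P'5 = 0xE4

In CTR with a reused counter, both messages share the same keystream S_i, so C_i ⊕ C'_i = P_i ⊕ P'_i and thus P'_i = P_i ⊕ C_i ⊕ C'_i.
P'1: 0xFD ⊕ 0x07 ⊕ 0xF8 = 0x02.
P'2: 0x83 ⊕ 0x7A ⊕ 0xA7 = 0x5E.
P'3: 0x9A ⊕ 0x62 ⊕ 0x57 = 0xAF.
P'4: 0x39 ⊕ 0xDE ⊕ 0x69 = 0x8E.
P'5: 0xB1 ⊕ 0x57 ⊕ 0x02 = 0xE4.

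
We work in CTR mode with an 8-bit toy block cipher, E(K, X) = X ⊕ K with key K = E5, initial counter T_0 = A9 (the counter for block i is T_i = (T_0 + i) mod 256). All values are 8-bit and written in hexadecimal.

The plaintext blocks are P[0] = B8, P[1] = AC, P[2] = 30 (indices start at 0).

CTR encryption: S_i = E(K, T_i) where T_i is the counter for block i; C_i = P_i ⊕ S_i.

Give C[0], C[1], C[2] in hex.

C[0] = F4, C[1] = E3, C[2] = 7E

C[0]: T = A9, S = E(K, T) = 4C; B8 ⊕ 4C = F4.
C[1]: T = AA, S = E(K, T) = 4F; AC ⊕ 4F = E3.
C[2]: T = AB, S = E(K, T) = 4E; 30 ⊕ 4E = 7E.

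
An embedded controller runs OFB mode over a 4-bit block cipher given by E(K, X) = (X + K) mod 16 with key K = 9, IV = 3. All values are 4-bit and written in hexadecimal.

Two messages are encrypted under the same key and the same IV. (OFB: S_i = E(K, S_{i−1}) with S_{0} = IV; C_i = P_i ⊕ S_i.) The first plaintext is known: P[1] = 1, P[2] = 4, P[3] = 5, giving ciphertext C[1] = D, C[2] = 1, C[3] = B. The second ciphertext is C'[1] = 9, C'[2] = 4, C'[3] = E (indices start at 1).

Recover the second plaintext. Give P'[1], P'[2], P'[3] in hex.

In OFB with a reused IV, both messages share the same keystream S_i, so C_i ⊕ C'_i = P_i ⊕ P'_i and thus P'_i = P_i ⊕ C_i ⊕ C'_i.
P'[1]: 1 ⊕ D ⊕ 9 = 5.
P'[2]: 4 ⊕ 1 ⊕ 4 = 1.
P'[3]: 5 ⊕ B ⊕ E = 0.

P'[1] = 5, P'[2] = 1, P'[3] = 0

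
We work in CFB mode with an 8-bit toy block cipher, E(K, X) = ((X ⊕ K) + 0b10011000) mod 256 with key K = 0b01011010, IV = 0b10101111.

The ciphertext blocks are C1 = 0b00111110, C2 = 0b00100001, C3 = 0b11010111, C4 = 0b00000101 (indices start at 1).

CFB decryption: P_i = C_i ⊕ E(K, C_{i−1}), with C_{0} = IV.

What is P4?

P4 = 0b00100000

P4: E(K, 0b11010111) = 0b00100101; 0b00000101 ⊕ 0b00100101 = 0b00100000.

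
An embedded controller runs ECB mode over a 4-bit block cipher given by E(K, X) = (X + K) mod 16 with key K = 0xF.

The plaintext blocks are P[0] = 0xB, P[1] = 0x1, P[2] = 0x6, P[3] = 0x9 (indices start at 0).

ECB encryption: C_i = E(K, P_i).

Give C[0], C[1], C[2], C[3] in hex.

C[0] = 0xA, C[1] = 0x0, C[2] = 0x5, C[3] = 0x8

C[0]: E(K, 0xB) = 0xA.
C[1]: E(K, 0x1) = 0x0.
C[2]: E(K, 0x6) = 0x5.
C[3]: E(K, 0x9) = 0x8.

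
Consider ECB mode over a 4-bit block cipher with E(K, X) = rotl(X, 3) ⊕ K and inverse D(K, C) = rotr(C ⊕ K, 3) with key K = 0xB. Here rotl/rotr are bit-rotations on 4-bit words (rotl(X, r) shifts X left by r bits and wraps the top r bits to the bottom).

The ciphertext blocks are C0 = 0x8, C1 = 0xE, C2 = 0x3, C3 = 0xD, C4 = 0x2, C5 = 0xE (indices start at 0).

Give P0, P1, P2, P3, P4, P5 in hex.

P0 = 0x6, P1 = 0xA, P2 = 0x1, P3 = 0xC, P4 = 0x3, P5 = 0xA

ECB decryption: P_i = D(K, C_i).
P0: D(K, 0x8) = 0x6.
P1: D(K, 0xE) = 0xA.
P2: D(K, 0x3) = 0x1.
P3: D(K, 0xD) = 0xC.
P4: D(K, 0x2) = 0x3.
P5: D(K, 0xE) = 0xA.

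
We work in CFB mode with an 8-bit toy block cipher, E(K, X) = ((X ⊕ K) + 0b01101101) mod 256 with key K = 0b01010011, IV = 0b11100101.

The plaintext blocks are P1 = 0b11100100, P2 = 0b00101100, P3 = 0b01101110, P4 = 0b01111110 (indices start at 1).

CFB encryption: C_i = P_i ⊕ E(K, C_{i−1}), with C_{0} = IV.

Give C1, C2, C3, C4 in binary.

C1 = 0b11000111, C2 = 0b00101101, C3 = 0b10000101, C4 = 0b00111101

C1: E(K, 0b11100101) = 0b00100011; 0b11100100 ⊕ 0b00100011 = 0b11000111.
C2: E(K, 0b11000111) = 0b00000001; 0b00101100 ⊕ 0b00000001 = 0b00101101.
C3: E(K, 0b00101101) = 0b11101011; 0b01101110 ⊕ 0b11101011 = 0b10000101.
C4: E(K, 0b10000101) = 0b01000011; 0b01111110 ⊕ 0b01000011 = 0b00111101.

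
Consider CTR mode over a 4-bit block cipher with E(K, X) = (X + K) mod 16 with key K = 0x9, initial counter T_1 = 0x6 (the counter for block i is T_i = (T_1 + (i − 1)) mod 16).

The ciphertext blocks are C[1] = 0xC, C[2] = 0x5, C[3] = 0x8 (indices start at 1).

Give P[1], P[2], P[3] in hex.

P[1] = 0x3, P[2] = 0x5, P[3] = 0x9

CTR decryption: S_i = E(K, T_i) where T_i is the counter for block i; P_i = C_i ⊕ S_i.
P[1]: T = 0x6, S = E(K, T) = 0xF; 0xC ⊕ 0xF = 0x3.
P[2]: T = 0x7, S = E(K, T) = 0x0; 0x5 ⊕ 0x0 = 0x5.
P[3]: T = 0x8, S = E(K, T) = 0x1; 0x8 ⊕ 0x1 = 0x9.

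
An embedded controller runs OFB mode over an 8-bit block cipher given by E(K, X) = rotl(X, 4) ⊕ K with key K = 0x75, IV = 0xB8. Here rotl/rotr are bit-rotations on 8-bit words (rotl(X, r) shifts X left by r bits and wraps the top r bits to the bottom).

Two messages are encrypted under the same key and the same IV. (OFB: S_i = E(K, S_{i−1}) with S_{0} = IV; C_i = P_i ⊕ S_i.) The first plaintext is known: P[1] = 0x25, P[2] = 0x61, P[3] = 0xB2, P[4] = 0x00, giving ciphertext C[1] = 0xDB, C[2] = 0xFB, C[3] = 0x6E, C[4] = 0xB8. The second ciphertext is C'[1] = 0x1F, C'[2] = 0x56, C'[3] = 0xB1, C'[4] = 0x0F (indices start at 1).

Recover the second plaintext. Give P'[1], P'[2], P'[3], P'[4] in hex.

P'[1] = 0xE1, P'[2] = 0xCC, P'[3] = 0x6D, P'[4] = 0xB7

In OFB with a reused IV, both messages share the same keystream S_i, so C_i ⊕ C'_i = P_i ⊕ P'_i and thus P'_i = P_i ⊕ C_i ⊕ C'_i.
P'[1]: 0x25 ⊕ 0xDB ⊕ 0x1F = 0xE1.
P'[2]: 0x61 ⊕ 0xFB ⊕ 0x56 = 0xCC.
P'[3]: 0xB2 ⊕ 0x6E ⊕ 0xB1 = 0x6D.
P'[4]: 0x00 ⊕ 0xB8 ⊕ 0x0F = 0xB7.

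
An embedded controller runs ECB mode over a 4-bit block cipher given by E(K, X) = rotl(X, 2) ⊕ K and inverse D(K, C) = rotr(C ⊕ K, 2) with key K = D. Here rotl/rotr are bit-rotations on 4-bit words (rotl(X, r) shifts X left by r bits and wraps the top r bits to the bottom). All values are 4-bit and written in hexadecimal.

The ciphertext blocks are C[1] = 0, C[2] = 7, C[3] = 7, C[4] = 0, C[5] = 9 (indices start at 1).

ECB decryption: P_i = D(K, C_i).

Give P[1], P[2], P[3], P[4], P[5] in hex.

P[1]: D(K, 0) = 7.
P[2]: D(K, 7) = A.
P[3]: D(K, 7) = A.
P[4]: D(K, 0) = 7.
P[5]: D(K, 9) = 1.

P[1] = 7, P[2] = A, P[3] = A, P[4] = 7, P[5] = 1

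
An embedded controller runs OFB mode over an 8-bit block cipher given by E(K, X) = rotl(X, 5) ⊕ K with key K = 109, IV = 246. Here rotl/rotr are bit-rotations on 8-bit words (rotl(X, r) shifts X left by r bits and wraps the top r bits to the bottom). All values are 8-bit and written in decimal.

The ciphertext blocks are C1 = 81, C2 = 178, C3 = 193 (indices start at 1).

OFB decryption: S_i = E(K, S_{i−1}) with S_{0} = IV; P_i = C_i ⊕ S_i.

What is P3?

P1: S = E(K, 246) = 179; 81 ⊕ 179 = 226.
P2: S = E(K, 179) = 27; 178 ⊕ 27 = 169.
P3: S = E(K, 27) = 14; 193 ⊕ 14 = 207.

P3 = 207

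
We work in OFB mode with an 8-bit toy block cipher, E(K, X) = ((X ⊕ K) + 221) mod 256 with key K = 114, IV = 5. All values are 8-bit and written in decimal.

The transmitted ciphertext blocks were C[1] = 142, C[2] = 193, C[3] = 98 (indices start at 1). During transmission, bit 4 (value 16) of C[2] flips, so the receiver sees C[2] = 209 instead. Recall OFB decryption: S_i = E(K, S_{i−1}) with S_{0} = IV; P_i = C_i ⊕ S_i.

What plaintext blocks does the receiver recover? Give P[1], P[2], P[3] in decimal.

Only C[2] changed, to 209. In OFB, a change in C_i flips the same bit in P_i only; the keystream is unaffected. Decrypting the received ciphertext:
P[1]: S = E(K, 5) = 84; 142 ⊕ 84 = 218.
P[2]: S = E(K, 84) = 3; 209 ⊕ 3 = 210.
P[3]: S = E(K, 3) = 78; 98 ⊕ 78 = 44.
Blocks that differ from the original plaintext: P[2].

P[1] = 218, P[2] = 210, P[3] = 44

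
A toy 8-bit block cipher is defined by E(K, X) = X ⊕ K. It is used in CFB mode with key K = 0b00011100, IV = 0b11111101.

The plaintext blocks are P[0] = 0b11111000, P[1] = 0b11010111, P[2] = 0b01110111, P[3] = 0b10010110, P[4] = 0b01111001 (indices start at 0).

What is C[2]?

C[2] = 0b10111001

CFB encryption: C_i = P_i ⊕ E(K, C_{i−1}), with C_{−1} = IV.
C[0]: E(K, 0b11111101) = 0b11100001; 0b11111000 ⊕ 0b11100001 = 0b00011001.
C[1]: E(K, 0b00011001) = 0b00000101; 0b11010111 ⊕ 0b00000101 = 0b11010010.
C[2]: E(K, 0b11010010) = 0b11001110; 0b01110111 ⊕ 0b11001110 = 0b10111001.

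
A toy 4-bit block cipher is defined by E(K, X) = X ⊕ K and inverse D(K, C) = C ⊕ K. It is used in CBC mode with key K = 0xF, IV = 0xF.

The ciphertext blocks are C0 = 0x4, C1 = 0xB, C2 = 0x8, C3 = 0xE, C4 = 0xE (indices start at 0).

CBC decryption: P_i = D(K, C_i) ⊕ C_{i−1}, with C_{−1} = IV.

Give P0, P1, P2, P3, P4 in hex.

P0 = 0x4, P1 = 0x0, P2 = 0xC, P3 = 0x9, P4 = 0xF

P0: D(K, 0x4) = 0xB; 0xB ⊕ 0xF = 0x4.
P1: D(K, 0xB) = 0x4; 0x4 ⊕ 0x4 = 0x0.
P2: D(K, 0x8) = 0x7; 0x7 ⊕ 0xB = 0xC.
P3: D(K, 0xE) = 0x1; 0x1 ⊕ 0x8 = 0x9.
P4: D(K, 0xE) = 0x1; 0x1 ⊕ 0xE = 0xF.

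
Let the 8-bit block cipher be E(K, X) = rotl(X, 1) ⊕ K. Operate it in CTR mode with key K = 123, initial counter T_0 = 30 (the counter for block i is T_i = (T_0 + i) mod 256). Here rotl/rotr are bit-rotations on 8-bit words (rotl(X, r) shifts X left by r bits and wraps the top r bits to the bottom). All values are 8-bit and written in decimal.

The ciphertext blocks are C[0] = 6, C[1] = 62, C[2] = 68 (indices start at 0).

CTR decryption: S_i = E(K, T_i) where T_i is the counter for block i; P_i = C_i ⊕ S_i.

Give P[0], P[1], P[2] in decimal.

P[0] = 65, P[1] = 123, P[2] = 127

P[0]: T = 30, S = E(K, T) = 71; 6 ⊕ 71 = 65.
P[1]: T = 31, S = E(K, T) = 69; 62 ⊕ 69 = 123.
P[2]: T = 32, S = E(K, T) = 59; 68 ⊕ 59 = 127.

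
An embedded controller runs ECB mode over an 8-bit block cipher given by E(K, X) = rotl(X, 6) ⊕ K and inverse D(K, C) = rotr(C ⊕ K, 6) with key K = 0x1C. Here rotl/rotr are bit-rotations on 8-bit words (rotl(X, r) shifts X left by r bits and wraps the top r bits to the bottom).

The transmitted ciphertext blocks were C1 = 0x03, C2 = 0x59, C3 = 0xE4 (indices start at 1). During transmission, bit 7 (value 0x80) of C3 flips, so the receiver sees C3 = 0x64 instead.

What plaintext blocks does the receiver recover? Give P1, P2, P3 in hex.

P1 = 0x7C, P2 = 0x15, P3 = 0xE1

ECB decryption: P_i = D(K, C_i).
Only C3 changed, to 0x64. In ECB, a change in C_i affects only P_i. Decrypting the received ciphertext:
P1: D(K, 0x03) = 0x7C.
P2: D(K, 0x59) = 0x15.
P3: D(K, 0x64) = 0xE1.
Blocks that differ from the original plaintext: P3.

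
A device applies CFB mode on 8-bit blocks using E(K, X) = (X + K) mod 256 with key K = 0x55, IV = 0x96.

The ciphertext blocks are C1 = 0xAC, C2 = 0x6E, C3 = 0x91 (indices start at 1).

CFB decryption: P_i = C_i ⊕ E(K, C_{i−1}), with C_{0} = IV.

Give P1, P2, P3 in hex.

P1 = 0x47, P2 = 0x6F, P3 = 0x52

P1: E(K, 0x96) = 0xEB; 0xAC ⊕ 0xEB = 0x47.
P2: E(K, 0xAC) = 0x01; 0x6E ⊕ 0x01 = 0x6F.
P3: E(K, 0x6E) = 0xC3; 0x91 ⊕ 0xC3 = 0x52.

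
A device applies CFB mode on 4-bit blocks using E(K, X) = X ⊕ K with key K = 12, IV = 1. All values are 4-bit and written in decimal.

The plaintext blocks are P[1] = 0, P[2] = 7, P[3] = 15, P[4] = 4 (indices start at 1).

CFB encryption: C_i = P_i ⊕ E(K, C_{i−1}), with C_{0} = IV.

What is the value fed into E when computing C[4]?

5

C[1]: E(K, 1) = 13; 0 ⊕ 13 = 13.
C[2]: E(K, 13) = 1; 7 ⊕ 1 = 6.
C[3]: E(K, 6) = 10; 15 ⊕ 10 = 5.
C[4]: E(K, 5) = 9; 4 ⊕ 9 = 13.
So the input to E for block [4] is 5.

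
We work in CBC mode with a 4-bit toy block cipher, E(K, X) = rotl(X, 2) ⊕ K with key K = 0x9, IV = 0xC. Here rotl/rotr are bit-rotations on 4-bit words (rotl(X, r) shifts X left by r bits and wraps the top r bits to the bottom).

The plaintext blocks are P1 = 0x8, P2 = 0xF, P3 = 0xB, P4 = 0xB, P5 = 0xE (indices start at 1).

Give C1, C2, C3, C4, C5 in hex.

CBC encryption: C_i = E(K, P_i ⊕ C_{i−1}), with C_{0} = IV.
C1: P1 ⊕ 0xC = 0x4; E(K, 0x4) = 0x8.
C2: P2 ⊕ 0x8 = 0x7; E(K, 0x7) = 0x4.
C3: P3 ⊕ 0x4 = 0xF; E(K, 0xF) = 0x6.
C4: P4 ⊕ 0x6 = 0xD; E(K, 0xD) = 0xE.
C5: P5 ⊕ 0xE = 0x0; E(K, 0x0) = 0x9.

C1 = 0x8, C2 = 0x4, C3 = 0x6, C4 = 0xE, C5 = 0x9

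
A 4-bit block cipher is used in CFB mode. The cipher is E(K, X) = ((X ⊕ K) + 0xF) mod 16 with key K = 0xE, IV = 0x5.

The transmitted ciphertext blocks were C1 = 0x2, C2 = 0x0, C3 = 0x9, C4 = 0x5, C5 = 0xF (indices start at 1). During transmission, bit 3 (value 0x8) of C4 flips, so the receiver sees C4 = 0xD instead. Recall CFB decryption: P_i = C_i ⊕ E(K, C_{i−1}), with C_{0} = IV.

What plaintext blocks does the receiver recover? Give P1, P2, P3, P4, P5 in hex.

P1 = 0x8, P2 = 0xB, P3 = 0x4, P4 = 0xB, P5 = 0xD

Only C4 changed, to 0xD. In CFB, a change in C_i flips the same bit in P_i and garbles P_{i+1}. Decrypting the received ciphertext:
P1: E(K, 0x5) = 0xA; 0x2 ⊕ 0xA = 0x8.
P2: E(K, 0x2) = 0xB; 0x0 ⊕ 0xB = 0xB.
P3: E(K, 0x0) = 0xD; 0x9 ⊕ 0xD = 0x4.
P4: E(K, 0x9) = 0x6; 0xD ⊕ 0x6 = 0xB.
P5: E(K, 0xD) = 0x2; 0xF ⊕ 0x2 = 0xD.
Blocks that differ from the original plaintext: P4, P5.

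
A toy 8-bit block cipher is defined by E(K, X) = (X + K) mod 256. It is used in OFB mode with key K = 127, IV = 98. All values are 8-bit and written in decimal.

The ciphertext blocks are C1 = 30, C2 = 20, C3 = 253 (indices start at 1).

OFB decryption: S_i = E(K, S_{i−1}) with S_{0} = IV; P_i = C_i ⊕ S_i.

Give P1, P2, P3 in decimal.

P1 = 255, P2 = 116, P3 = 34

P1: S = E(K, 98) = 225; 30 ⊕ 225 = 255.
P2: S = E(K, 225) = 96; 20 ⊕ 96 = 116.
P3: S = E(K, 96) = 223; 253 ⊕ 223 = 34.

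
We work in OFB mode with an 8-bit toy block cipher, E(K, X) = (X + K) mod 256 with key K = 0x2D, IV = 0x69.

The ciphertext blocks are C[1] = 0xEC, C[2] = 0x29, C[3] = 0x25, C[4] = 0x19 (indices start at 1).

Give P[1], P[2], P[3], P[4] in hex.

OFB decryption: S_i = E(K, S_{i−1}) with S_{0} = IV; P_i = C_i ⊕ S_i.
P[1]: S = E(K, 0x69) = 0x96; 0xEC ⊕ 0x96 = 0x7A.
P[2]: S = E(K, 0x96) = 0xC3; 0x29 ⊕ 0xC3 = 0xEA.
P[3]: S = E(K, 0xC3) = 0xF0; 0x25 ⊕ 0xF0 = 0xD5.
P[4]: S = E(K, 0xF0) = 0x1D; 0x19 ⊕ 0x1D = 0x04.

P[1] = 0x7A, P[2] = 0xEA, P[3] = 0xD5, P[4] = 0x04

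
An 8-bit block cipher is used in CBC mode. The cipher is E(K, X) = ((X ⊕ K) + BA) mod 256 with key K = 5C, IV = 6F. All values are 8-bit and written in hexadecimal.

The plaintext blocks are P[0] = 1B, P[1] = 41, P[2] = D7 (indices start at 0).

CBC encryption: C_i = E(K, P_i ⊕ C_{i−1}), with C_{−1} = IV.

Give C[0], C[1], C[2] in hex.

C[0] = E2, C[1] = B9, C[2] = EC

C[0]: P[0] ⊕ 6F = 74; E(K, 74) = E2.
C[1]: P[1] ⊕ E2 = A3; E(K, A3) = B9.
C[2]: P[2] ⊕ B9 = 6E; E(K, 6E) = EC.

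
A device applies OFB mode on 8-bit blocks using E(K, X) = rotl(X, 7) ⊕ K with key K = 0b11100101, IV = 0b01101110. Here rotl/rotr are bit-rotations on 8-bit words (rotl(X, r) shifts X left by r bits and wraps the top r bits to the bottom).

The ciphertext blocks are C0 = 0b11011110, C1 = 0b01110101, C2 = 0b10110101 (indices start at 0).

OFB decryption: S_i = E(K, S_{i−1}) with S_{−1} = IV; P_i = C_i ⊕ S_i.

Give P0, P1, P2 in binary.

P0: S = E(K, 0b01101110) = 0b11010010; 0b11011110 ⊕ 0b11010010 = 0b00001100.
P1: S = E(K, 0b11010010) = 0b10001100; 0b01110101 ⊕ 0b10001100 = 0b11111001.
P2: S = E(K, 0b10001100) = 0b10100011; 0b10110101 ⊕ 0b10100011 = 0b00010110.

P0 = 0b00001100, P1 = 0b11111001, P2 = 0b00010110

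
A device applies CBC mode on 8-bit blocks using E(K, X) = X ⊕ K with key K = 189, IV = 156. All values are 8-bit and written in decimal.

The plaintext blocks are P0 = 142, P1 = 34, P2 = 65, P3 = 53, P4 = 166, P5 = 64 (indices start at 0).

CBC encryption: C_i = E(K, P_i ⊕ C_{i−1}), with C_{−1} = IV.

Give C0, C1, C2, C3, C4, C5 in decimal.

C0: P0 ⊕ 156 = 18; E(K, 18) = 175.
C1: P1 ⊕ 175 = 141; E(K, 141) = 48.
C2: P2 ⊕ 48 = 113; E(K, 113) = 204.
C3: P3 ⊕ 204 = 249; E(K, 249) = 68.
C4: P4 ⊕ 68 = 226; E(K, 226) = 95.
C5: P5 ⊕ 95 = 31; E(K, 31) = 162.

C0 = 175, C1 = 48, C2 = 204, C3 = 68, C4 = 95, C5 = 162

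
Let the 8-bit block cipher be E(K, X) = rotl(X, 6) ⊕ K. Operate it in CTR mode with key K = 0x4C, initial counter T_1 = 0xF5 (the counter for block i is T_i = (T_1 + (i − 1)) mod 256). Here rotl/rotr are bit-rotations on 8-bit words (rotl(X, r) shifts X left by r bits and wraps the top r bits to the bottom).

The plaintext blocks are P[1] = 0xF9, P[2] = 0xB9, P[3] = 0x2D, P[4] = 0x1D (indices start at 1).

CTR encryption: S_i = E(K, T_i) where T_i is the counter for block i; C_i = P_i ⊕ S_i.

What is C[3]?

C[3] = 0x9C

C[1]: T = 0xF5, S = E(K, T) = 0x31; 0xF9 ⊕ 0x31 = 0xC8.
C[2]: T = 0xF6, S = E(K, T) = 0xF1; 0xB9 ⊕ 0xF1 = 0x48.
C[3]: T = 0xF7, S = E(K, T) = 0xB1; 0x2D ⊕ 0xB1 = 0x9C.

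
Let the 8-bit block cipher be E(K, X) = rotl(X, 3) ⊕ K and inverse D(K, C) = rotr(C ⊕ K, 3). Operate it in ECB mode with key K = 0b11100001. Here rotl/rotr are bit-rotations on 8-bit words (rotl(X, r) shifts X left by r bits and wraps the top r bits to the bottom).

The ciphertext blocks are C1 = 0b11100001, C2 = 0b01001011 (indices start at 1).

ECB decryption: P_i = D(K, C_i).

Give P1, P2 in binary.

P1: D(K, 0b11100001) = 0b00000000.
P2: D(K, 0b01001011) = 0b01010101.

P1 = 0b00000000, P2 = 0b01010101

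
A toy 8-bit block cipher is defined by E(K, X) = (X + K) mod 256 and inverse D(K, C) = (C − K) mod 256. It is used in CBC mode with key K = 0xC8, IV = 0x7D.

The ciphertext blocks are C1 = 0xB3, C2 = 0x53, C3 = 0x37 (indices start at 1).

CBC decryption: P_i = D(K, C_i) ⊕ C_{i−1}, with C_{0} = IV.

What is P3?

P3 = 0x3C

P3: D(K, 0x37) = 0x6F; 0x6F ⊕ 0x53 = 0x3C.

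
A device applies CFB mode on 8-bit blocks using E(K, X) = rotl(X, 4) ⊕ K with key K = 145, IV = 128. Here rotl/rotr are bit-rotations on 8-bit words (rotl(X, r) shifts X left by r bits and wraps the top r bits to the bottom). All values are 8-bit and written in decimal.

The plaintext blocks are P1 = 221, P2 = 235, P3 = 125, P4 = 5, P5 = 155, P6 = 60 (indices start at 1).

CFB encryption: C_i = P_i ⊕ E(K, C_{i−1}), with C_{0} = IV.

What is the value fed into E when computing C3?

C1: E(K, 128) = 153; 221 ⊕ 153 = 68.
C2: E(K, 68) = 213; 235 ⊕ 213 = 62.
C3: E(K, 62) = 114; 125 ⊕ 114 = 15.
So the input to E for block 3 is 62.

62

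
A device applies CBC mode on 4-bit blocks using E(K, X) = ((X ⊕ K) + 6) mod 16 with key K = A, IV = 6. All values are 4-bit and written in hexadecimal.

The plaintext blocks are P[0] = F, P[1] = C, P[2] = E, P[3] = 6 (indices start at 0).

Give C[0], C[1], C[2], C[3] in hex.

CBC encryption: C_i = E(K, P_i ⊕ C_{i−1}), with C_{−1} = IV.
C[0]: P[0] ⊕ 6 = 9; E(K, 9) = 9.
C[1]: P[1] ⊕ 9 = 5; E(K, 5) = 5.
C[2]: P[2] ⊕ 5 = B; E(K, B) = 7.
C[3]: P[3] ⊕ 7 = 1; E(K, 1) = 1.

C[0] = 9, C[1] = 5, C[2] = 7, C[3] = 1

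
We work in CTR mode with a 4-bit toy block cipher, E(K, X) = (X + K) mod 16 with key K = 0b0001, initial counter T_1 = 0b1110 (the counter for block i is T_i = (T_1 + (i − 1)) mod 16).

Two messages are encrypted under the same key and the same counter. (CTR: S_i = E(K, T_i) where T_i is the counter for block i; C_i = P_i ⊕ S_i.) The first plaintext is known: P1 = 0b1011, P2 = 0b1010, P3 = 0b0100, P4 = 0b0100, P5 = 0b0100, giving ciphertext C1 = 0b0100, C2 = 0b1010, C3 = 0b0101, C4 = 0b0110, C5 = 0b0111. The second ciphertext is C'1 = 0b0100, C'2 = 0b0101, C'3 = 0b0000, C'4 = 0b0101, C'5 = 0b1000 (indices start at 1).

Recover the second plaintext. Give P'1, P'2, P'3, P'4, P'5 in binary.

In CTR with a reused counter, both messages share the same keystream S_i, so C_i ⊕ C'_i = P_i ⊕ P'_i and thus P'_i = P_i ⊕ C_i ⊕ C'_i.
P'1: 0b1011 ⊕ 0b0100 ⊕ 0b0100 = 0b1011.
P'2: 0b1010 ⊕ 0b1010 ⊕ 0b0101 = 0b0101.
P'3: 0b0100 ⊕ 0b0101 ⊕ 0b0000 = 0b0001.
P'4: 0b0100 ⊕ 0b0110 ⊕ 0b0101 = 0b0111.
P'5: 0b0100 ⊕ 0b0111 ⊕ 0b1000 = 0b1011.

P'1 = 0b1011, P'2 = 0b0101, P'3 = 0b0001, P'4 = 0b0111, P'5 = 0b1011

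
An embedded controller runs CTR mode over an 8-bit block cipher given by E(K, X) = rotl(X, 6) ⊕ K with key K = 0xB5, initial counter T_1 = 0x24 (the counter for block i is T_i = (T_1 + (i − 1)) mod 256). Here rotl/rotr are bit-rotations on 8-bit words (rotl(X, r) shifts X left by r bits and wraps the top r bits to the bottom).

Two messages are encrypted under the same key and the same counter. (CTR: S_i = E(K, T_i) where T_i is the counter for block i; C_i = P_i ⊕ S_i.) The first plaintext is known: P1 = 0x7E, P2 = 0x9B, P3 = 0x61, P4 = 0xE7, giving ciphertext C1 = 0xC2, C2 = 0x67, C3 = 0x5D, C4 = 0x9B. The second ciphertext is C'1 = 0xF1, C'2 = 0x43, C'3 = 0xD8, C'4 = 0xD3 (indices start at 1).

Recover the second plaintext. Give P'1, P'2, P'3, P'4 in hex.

P'1 = 0x4D, P'2 = 0xBF, P'3 = 0xE4, P'4 = 0xAF

In CTR with a reused counter, both messages share the same keystream S_i, so C_i ⊕ C'_i = P_i ⊕ P'_i and thus P'_i = P_i ⊕ C_i ⊕ C'_i.
P'1: 0x7E ⊕ 0xC2 ⊕ 0xF1 = 0x4D.
P'2: 0x9B ⊕ 0x67 ⊕ 0x43 = 0xBF.
P'3: 0x61 ⊕ 0x5D ⊕ 0xD8 = 0xE4.
P'4: 0xE7 ⊕ 0x9B ⊕ 0xD3 = 0xAF.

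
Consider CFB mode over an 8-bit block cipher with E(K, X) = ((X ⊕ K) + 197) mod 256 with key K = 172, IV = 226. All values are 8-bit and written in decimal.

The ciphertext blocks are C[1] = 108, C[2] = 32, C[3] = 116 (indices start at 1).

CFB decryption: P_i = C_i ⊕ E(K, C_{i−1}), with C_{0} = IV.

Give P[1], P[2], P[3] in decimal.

P[1]: E(K, 226) = 19; 108 ⊕ 19 = 127.
P[2]: E(K, 108) = 133; 32 ⊕ 133 = 165.
P[3]: E(K, 32) = 81; 116 ⊕ 81 = 37.

P[1] = 127, P[2] = 165, P[3] = 37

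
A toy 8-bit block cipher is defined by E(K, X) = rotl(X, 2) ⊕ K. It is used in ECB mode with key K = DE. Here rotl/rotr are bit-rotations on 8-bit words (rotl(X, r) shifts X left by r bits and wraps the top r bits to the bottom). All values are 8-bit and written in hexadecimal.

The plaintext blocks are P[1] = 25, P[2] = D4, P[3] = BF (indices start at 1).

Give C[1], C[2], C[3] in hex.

C[1] = 4A, C[2] = 8D, C[3] = 20

ECB encryption: C_i = E(K, P_i).
C[1]: E(K, 25) = 4A.
C[2]: E(K, D4) = 8D.
C[3]: E(K, BF) = 20.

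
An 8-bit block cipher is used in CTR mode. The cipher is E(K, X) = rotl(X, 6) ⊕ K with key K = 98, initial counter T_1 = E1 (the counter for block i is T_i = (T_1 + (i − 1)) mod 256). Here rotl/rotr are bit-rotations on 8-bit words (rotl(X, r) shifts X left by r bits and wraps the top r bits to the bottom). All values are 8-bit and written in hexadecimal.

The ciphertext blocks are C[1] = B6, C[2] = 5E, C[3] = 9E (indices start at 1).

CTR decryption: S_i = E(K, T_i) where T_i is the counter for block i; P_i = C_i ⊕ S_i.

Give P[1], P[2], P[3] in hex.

P[1]: T = E1, S = E(K, T) = E0; B6 ⊕ E0 = 56.
P[2]: T = E2, S = E(K, T) = 20; 5E ⊕ 20 = 7E.
P[3]: T = E3, S = E(K, T) = 60; 9E ⊕ 60 = FE.

P[1] = 56, P[2] = 7E, P[3] = FE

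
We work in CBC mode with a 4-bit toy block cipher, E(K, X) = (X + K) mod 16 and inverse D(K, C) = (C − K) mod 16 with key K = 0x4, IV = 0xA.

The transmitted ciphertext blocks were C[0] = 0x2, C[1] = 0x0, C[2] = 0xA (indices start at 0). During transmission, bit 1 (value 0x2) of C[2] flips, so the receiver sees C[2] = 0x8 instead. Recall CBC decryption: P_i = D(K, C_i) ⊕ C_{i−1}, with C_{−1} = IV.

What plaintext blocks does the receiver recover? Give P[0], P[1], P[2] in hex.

P[0] = 0x4, P[1] = 0xE, P[2] = 0x4

Only C[2] changed, to 0x8. In CBC, a change in C_i garbles P_i and flips the same bit in P_{i+1}. Decrypting the received ciphertext:
P[0]: D(K, 0x2) = 0xE; 0xE ⊕ 0xA = 0x4.
P[1]: D(K, 0x0) = 0xC; 0xC ⊕ 0x2 = 0xE.
P[2]: D(K, 0x8) = 0x4; 0x4 ⊕ 0x0 = 0x4.
Blocks that differ from the original plaintext: P[2].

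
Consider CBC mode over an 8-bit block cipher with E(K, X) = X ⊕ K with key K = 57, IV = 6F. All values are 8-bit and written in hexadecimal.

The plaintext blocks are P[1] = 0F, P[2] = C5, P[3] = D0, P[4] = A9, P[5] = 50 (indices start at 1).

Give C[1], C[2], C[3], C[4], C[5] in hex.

CBC encryption: C_i = E(K, P_i ⊕ C_{i−1}), with C_{0} = IV.
C[1]: P[1] ⊕ 6F = 60; E(K, 60) = 37.
C[2]: P[2] ⊕ 37 = F2; E(K, F2) = A5.
C[3]: P[3] ⊕ A5 = 75; E(K, 75) = 22.
C[4]: P[4] ⊕ 22 = 8B; E(K, 8B) = DC.
C[5]: P[5] ⊕ DC = 8C; E(K, 8C) = DB.

C[1] = 37, C[2] = A5, C[3] = 22, C[4] = DC, C[5] = DB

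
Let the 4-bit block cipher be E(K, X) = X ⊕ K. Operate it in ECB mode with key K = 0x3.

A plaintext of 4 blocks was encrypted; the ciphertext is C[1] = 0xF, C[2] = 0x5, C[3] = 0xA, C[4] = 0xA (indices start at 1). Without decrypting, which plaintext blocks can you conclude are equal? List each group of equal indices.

ECB encrypts each block independently with the same key, so equal ciphertext blocks imply equal plaintext blocks.
C[3] = C[4] = 0xA, so P[3] = P[4].

P[3] = P[4]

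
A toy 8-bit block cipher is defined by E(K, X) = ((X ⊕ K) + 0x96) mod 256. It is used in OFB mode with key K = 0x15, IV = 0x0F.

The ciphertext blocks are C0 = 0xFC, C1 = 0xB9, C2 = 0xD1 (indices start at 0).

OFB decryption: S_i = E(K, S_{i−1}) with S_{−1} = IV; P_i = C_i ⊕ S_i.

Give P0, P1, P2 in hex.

P0 = 0x4C, P1 = 0x82, P2 = 0x15

P0: S = E(K, 0x0F) = 0xB0; 0xFC ⊕ 0xB0 = 0x4C.
P1: S = E(K, 0xB0) = 0x3B; 0xB9 ⊕ 0x3B = 0x82.
P2: S = E(K, 0x3B) = 0xC4; 0xD1 ⊕ 0xC4 = 0x15.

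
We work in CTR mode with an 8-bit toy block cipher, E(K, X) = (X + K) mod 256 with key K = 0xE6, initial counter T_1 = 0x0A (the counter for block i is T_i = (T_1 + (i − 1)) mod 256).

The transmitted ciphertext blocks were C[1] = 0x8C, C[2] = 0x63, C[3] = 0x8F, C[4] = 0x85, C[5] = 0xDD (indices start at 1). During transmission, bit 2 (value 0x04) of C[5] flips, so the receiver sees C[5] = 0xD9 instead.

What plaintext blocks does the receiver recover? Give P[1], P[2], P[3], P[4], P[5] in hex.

P[1] = 0x7C, P[2] = 0x92, P[3] = 0x7D, P[4] = 0x76, P[5] = 0x2D

CTR decryption: S_i = E(K, T_i) where T_i is the counter for block i; P_i = C_i ⊕ S_i.
Only C[5] changed, to 0xD9. In CTR, a change in C_i flips the same bit in P_i only; the keystream is unaffected. Decrypting the received ciphertext:
P[1]: T = 0x0A, S = E(K, T) = 0xF0; 0x8C ⊕ 0xF0 = 0x7C.
P[2]: T = 0x0B, S = E(K, T) = 0xF1; 0x63 ⊕ 0xF1 = 0x92.
P[3]: T = 0x0C, S = E(K, T) = 0xF2; 0x8F ⊕ 0xF2 = 0x7D.
P[4]: T = 0x0D, S = E(K, T) = 0xF3; 0x85 ⊕ 0xF3 = 0x76.
P[5]: T = 0x0E, S = E(K, T) = 0xF4; 0xD9 ⊕ 0xF4 = 0x2D.
Blocks that differ from the original plaintext: P[5].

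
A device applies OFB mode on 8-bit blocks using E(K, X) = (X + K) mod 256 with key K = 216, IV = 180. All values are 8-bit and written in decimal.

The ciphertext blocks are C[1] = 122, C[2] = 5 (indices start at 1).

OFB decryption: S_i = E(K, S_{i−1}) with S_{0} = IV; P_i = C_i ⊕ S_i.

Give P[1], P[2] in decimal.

P[1]: S = E(K, 180) = 140; 122 ⊕ 140 = 246.
P[2]: S = E(K, 140) = 100; 5 ⊕ 100 = 97.

P[1] = 246, P[2] = 97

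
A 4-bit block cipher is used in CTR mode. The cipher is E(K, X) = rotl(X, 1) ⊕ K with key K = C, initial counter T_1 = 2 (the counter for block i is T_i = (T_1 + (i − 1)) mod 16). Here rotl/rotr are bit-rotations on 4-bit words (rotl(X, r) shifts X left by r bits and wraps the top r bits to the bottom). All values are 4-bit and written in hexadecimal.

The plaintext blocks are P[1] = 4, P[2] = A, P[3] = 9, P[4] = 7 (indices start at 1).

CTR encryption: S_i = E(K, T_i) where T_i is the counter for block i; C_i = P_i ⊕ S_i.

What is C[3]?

C[3] = D

C[1]: T = 2, S = E(K, T) = 8; 4 ⊕ 8 = C.
C[2]: T = 3, S = E(K, T) = A; A ⊕ A = 0.
C[3]: T = 4, S = E(K, T) = 4; 9 ⊕ 4 = D.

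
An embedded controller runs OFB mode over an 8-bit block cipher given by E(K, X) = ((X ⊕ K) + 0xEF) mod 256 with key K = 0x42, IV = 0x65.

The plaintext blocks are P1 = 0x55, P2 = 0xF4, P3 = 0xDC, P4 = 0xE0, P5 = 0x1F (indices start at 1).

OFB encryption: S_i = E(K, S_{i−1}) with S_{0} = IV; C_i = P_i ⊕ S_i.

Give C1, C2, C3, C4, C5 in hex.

C1 = 0x43, C2 = 0xB7, C3 = 0x2C, C4 = 0x41, C5 = 0xCD

C1: S = E(K, 0x65) = 0x16; 0x55 ⊕ 0x16 = 0x43.
C2: S = E(K, 0x16) = 0x43; 0xF4 ⊕ 0x43 = 0xB7.
C3: S = E(K, 0x43) = 0xF0; 0xDC ⊕ 0xF0 = 0x2C.
C4: S = E(K, 0xF0) = 0xA1; 0xE0 ⊕ 0xA1 = 0x41.
C5: S = E(K, 0xA1) = 0xD2; 0x1F ⊕ 0xD2 = 0xCD.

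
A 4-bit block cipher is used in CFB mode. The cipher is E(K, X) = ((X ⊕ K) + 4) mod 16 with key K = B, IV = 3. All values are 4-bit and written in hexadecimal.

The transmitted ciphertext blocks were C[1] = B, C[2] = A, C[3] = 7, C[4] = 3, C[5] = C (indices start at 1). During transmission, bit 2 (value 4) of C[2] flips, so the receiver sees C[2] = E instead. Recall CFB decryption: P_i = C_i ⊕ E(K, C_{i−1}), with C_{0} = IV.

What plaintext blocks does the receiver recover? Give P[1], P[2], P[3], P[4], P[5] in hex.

Only C[2] changed, to E. In CFB, a change in C_i flips the same bit in P_i and garbles P_{i+1}. Decrypting the received ciphertext:
P[1]: E(K, 3) = C; B ⊕ C = 7.
P[2]: E(K, B) = 4; E ⊕ 4 = A.
P[3]: E(K, E) = 9; 7 ⊕ 9 = E.
P[4]: E(K, 7) = 0; 3 ⊕ 0 = 3.
P[5]: E(K, 3) = C; C ⊕ C = 0.
Blocks that differ from the original plaintext: P[2], P[3].

P[1] = 7, P[2] = A, P[3] = E, P[4] = 3, P[5] = 0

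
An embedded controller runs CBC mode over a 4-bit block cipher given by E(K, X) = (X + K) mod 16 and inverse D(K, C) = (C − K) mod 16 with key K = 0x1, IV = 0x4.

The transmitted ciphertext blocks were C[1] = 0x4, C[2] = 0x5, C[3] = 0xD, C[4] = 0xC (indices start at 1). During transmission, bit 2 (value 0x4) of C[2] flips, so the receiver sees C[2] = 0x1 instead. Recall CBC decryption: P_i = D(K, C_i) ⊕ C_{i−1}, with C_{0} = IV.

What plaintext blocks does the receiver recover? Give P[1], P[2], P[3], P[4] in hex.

P[1] = 0x7, P[2] = 0x4, P[3] = 0xD, P[4] = 0x6

Only C[2] changed, to 0x1. In CBC, a change in C_i garbles P_i and flips the same bit in P_{i+1}. Decrypting the received ciphertext:
P[1]: D(K, 0x4) = 0x3; 0x3 ⊕ 0x4 = 0x7.
P[2]: D(K, 0x1) = 0x0; 0x0 ⊕ 0x4 = 0x4.
P[3]: D(K, 0xD) = 0xC; 0xC ⊕ 0x1 = 0xD.
P[4]: D(K, 0xC) = 0xB; 0xB ⊕ 0xD = 0x6.
Blocks that differ from the original plaintext: P[2], P[3].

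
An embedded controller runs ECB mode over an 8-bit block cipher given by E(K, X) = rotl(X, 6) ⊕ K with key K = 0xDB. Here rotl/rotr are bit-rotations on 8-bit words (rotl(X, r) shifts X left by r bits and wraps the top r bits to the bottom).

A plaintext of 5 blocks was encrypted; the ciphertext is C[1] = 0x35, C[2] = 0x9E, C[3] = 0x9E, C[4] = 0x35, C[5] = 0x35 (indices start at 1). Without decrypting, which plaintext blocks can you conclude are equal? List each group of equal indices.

P[1] = P[4] = P[5]; P[2] = P[3]

ECB encrypts each block independently with the same key, so equal ciphertext blocks imply equal plaintext blocks.
C[1] = C[4] = C[5] = 0x35, so P[1] = P[4] = P[5].
C[2] = C[3] = 0x9E, so P[2] = P[3].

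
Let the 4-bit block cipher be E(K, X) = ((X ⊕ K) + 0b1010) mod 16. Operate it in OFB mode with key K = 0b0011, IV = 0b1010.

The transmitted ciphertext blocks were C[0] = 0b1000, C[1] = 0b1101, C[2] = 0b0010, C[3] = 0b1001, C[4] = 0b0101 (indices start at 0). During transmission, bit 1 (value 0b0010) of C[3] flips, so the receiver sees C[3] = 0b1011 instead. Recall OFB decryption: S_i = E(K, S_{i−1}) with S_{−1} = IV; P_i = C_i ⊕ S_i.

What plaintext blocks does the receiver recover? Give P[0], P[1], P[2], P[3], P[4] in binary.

P[0] = 0b1011, P[1] = 0b0111, P[2] = 0b0001, P[3] = 0b0001, P[4] = 0b0110

Only C[3] changed, to 0b1011. In OFB, a change in C_i flips the same bit in P_i only; the keystream is unaffected. Decrypting the received ciphertext:
P[0]: S = E(K, 0b1010) = 0b0011; 0b1000 ⊕ 0b0011 = 0b1011.
P[1]: S = E(K, 0b0011) = 0b1010; 0b1101 ⊕ 0b1010 = 0b0111.
P[2]: S = E(K, 0b1010) = 0b0011; 0b0010 ⊕ 0b0011 = 0b0001.
P[3]: S = E(K, 0b0011) = 0b1010; 0b1011 ⊕ 0b1010 = 0b0001.
P[4]: S = E(K, 0b1010) = 0b0011; 0b0101 ⊕ 0b0011 = 0b0110.
Blocks that differ from the original plaintext: P[3].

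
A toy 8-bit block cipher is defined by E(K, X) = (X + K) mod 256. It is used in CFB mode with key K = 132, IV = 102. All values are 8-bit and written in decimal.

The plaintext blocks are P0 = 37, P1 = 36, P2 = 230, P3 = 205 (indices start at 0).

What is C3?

C3 = 108

CFB encryption: C_i = P_i ⊕ E(K, C_{i−1}), with C_{−1} = IV.
C0: E(K, 102) = 234; 37 ⊕ 234 = 207.
C1: E(K, 207) = 83; 36 ⊕ 83 = 119.
C2: E(K, 119) = 251; 230 ⊕ 251 = 29.
C3: E(K, 29) = 161; 205 ⊕ 161 = 108.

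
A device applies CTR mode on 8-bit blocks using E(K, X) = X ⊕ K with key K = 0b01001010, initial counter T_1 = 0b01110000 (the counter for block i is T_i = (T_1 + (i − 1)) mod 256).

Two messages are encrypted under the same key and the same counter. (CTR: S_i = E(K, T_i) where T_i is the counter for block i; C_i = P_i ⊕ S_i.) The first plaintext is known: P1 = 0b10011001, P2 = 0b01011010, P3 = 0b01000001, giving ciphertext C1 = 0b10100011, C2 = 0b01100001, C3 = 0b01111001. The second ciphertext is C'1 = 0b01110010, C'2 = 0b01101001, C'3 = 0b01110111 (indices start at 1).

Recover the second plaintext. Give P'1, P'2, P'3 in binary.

P'1 = 0b01001000, P'2 = 0b01010010, P'3 = 0b01001111

In CTR with a reused counter, both messages share the same keystream S_i, so C_i ⊕ C'_i = P_i ⊕ P'_i and thus P'_i = P_i ⊕ C_i ⊕ C'_i.
P'1: 0b10011001 ⊕ 0b10100011 ⊕ 0b01110010 = 0b01001000.
P'2: 0b01011010 ⊕ 0b01100001 ⊕ 0b01101001 = 0b01010010.
P'3: 0b01000001 ⊕ 0b01111001 ⊕ 0b01110111 = 0b01001111.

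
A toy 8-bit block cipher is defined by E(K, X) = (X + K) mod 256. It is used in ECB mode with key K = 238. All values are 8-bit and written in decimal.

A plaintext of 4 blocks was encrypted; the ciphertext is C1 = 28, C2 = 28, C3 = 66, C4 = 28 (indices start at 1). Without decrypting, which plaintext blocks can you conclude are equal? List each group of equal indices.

ECB encrypts each block independently with the same key, so equal ciphertext blocks imply equal plaintext blocks.
C1 = C2 = C4 = 28, so P1 = P2 = P4.

P1 = P2 = P4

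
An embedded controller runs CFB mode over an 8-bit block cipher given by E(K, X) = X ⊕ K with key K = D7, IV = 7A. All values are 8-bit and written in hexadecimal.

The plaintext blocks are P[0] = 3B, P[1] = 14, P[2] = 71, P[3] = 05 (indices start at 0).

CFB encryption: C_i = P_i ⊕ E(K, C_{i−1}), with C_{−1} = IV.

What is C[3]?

C[3] = 21

C[0]: E(K, 7A) = AD; 3B ⊕ AD = 96.
C[1]: E(K, 96) = 41; 14 ⊕ 41 = 55.
C[2]: E(K, 55) = 82; 71 ⊕ 82 = F3.
C[3]: E(K, F3) = 24; 05 ⊕ 24 = 21.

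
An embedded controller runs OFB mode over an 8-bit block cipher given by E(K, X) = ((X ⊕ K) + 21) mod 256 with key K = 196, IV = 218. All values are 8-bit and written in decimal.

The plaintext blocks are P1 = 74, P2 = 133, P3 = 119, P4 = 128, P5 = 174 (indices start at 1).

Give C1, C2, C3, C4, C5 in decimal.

C1 = 121, C2 = 137, C3 = 170, C4 = 174, C5 = 81

OFB encryption: S_i = E(K, S_{i−1}) with S_{0} = IV; C_i = P_i ⊕ S_i.
C1: S = E(K, 218) = 51; 74 ⊕ 51 = 121.
C2: S = E(K, 51) = 12; 133 ⊕ 12 = 137.
C3: S = E(K, 12) = 221; 119 ⊕ 221 = 170.
C4: S = E(K, 221) = 46; 128 ⊕ 46 = 174.
C5: S = E(K, 46) = 255; 174 ⊕ 255 = 81.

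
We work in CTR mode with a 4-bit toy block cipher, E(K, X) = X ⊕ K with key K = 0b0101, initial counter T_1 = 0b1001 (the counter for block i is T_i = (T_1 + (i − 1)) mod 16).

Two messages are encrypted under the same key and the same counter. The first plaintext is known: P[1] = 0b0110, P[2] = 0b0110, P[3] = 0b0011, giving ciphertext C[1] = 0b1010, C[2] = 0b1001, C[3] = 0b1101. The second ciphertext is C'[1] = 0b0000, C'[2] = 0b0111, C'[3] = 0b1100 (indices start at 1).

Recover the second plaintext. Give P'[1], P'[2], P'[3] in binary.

In CTR with a reused counter, both messages share the same keystream S_i, so C_i ⊕ C'_i = P_i ⊕ P'_i and thus P'_i = P_i ⊕ C_i ⊕ C'_i.
P'[1]: 0b0110 ⊕ 0b1010 ⊕ 0b0000 = 0b1100.
P'[2]: 0b0110 ⊕ 0b1001 ⊕ 0b0111 = 0b1000.
P'[3]: 0b0011 ⊕ 0b1101 ⊕ 0b1100 = 0b0010.

P'[1] = 0b1100, P'[2] = 0b1000, P'[3] = 0b0010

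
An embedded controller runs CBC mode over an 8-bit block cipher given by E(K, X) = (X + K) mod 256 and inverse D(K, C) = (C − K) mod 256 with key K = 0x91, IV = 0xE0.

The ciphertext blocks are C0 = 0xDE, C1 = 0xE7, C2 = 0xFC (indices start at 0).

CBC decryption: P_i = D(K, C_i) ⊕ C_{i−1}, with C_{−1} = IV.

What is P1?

P1: D(K, 0xE7) = 0x56; 0x56 ⊕ 0xDE = 0x88.

P1 = 0x88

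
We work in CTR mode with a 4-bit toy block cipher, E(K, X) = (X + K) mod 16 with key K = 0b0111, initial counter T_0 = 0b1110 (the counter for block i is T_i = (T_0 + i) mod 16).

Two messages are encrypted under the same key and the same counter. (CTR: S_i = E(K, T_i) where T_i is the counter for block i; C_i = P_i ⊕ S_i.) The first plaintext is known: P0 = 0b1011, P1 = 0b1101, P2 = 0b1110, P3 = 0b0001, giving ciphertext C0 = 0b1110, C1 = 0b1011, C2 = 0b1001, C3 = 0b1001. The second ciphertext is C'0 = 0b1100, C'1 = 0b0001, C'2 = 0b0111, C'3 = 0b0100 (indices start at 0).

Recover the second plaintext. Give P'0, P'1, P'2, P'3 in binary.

P'0 = 0b1001, P'1 = 0b0111, P'2 = 0b0000, P'3 = 0b1100

In CTR with a reused counter, both messages share the same keystream S_i, so C_i ⊕ C'_i = P_i ⊕ P'_i and thus P'_i = P_i ⊕ C_i ⊕ C'_i.
P'0: 0b1011 ⊕ 0b1110 ⊕ 0b1100 = 0b1001.
P'1: 0b1101 ⊕ 0b1011 ⊕ 0b0001 = 0b0111.
P'2: 0b1110 ⊕ 0b1001 ⊕ 0b0111 = 0b0000.
P'3: 0b0001 ⊕ 0b1001 ⊕ 0b0100 = 0b1100.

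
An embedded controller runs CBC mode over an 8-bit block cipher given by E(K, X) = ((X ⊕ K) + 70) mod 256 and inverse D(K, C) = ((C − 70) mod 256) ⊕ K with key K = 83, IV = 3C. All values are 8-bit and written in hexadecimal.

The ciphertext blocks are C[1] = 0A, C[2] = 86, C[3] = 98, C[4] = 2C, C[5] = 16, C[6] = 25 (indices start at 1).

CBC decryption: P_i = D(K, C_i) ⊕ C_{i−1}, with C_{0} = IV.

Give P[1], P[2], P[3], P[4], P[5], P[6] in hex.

P[1]: D(K, 0A) = 19; 19 ⊕ 3C = 25.
P[2]: D(K, 86) = 95; 95 ⊕ 0A = 9F.
P[3]: D(K, 98) = AB; AB ⊕ 86 = 2D.
P[4]: D(K, 2C) = 3F; 3F ⊕ 98 = A7.
P[5]: D(K, 16) = 25; 25 ⊕ 2C = 09.
P[6]: D(K, 25) = 36; 36 ⊕ 16 = 20.

P[1] = 25, P[2] = 9F, P[3] = 2D, P[4] = A7, P[5] = 09, P[6] = 20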